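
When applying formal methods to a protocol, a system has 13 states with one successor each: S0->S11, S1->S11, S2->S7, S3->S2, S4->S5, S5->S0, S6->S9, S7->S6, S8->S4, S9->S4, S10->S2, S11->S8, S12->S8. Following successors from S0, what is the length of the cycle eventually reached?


Trace from S0 until a state repeats:
  S0 -> S11 -> S8 -> S4 -> S5 -> S0
S0 first seen at step 0, revisited at step 5.
Cycle length = 5 - 0 = 5

5


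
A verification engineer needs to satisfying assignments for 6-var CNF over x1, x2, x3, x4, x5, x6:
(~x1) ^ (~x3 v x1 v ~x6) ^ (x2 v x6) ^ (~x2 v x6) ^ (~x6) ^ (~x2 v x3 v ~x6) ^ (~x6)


CNF with 7 clauses over 6 vars (64 assignments).
An assignment satisfies CNF iff every clause has >=1 true literal.
Check each row (bits = x1,x2,x3,x4,x5,x6; clause T/F shown):
  row 0 [000000]: clauses=TTFTTTT -> 0
  row 1 [000001]: clauses=TTTTFTF -> 0
  row 2 [000010]: clauses=TTFTTTT -> 0
  row 3 [000011]: clauses=TTTTFTF -> 0
  row 4 [000100]: clauses=TTFTTTT -> 0
  (every remaining row is evaluated the same way; all 64 results are listed next)
Full result column, 8 rows per line (x1,x2,x3 fixed per line; x4,x5,x6 runs 000..111 left to right):
  rows 0-7 [x1,x2,x3=000]: 00000000  (ones: 0)
  rows 8-15 [x1,x2,x3=001]: 00000000  (ones: 0)
  rows 16-23 [x1,x2,x3=010]: 00000000  (ones: 0)
  rows 24-31 [x1,x2,x3=011]: 00000000  (ones: 0)
  rows 32-39 [x1,x2,x3=100]: 00000000  (ones: 0)
  rows 40-47 [x1,x2,x3=101]: 00000000  (ones: 0)
  rows 48-55 [x1,x2,x3=110]: 00000000  (ones: 0)
  rows 56-63 [x1,x2,x3=111]: 00000000  (ones: 0)
Satisfying assignments = 0+0+0+0+0+0+0+0 = 0

0


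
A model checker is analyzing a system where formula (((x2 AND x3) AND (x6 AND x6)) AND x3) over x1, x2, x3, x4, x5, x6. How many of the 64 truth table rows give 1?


Formula: (((x2 AND x3) AND (x6 AND x6)) AND x3) over 6 vars (64 rows)
Evaluate each row (x1, x2, x3, x4, x5, x6 as bits, MSB first):
  row 0 [000000]: (((0 AND 0) AND (0 AND 0)) AND 0) -> 0
  row 1 [000001]: (((0 AND 0) AND (1 AND 1)) AND 0) -> 0
  row 2 [000010]: (((0 AND 0) AND (0 AND 0)) AND 0) -> 0
  row 3 [000011]: (((0 AND 0) AND (1 AND 1)) AND 0) -> 0
  row 4 [000100]: (((0 AND 0) AND (0 AND 0)) AND 0) -> 0
  (every remaining row is evaluated the same way; all 64 results are listed next)
Full result column, 8 rows per line (x1,x2,x3 fixed per line; x4,x5,x6 runs 000..111 left to right):
  rows 0-7 [x1,x2,x3=000]: 00000000  (ones: 0)
  rows 8-15 [x1,x2,x3=001]: 00000000  (ones: 0)
  rows 16-23 [x1,x2,x3=010]: 00000000  (ones: 0)
  rows 24-31 [x1,x2,x3=011]: 01010101  (ones: 4)
  rows 32-39 [x1,x2,x3=100]: 00000000  (ones: 0)
  rows 40-47 [x1,x2,x3=101]: 00000000  (ones: 0)
  rows 48-55 [x1,x2,x3=110]: 00000000  (ones: 0)
  rows 56-63 [x1,x2,x3=111]: 01010101  (ones: 4)
Count of 1-rows = 0+0+0+4+0+0+0+4 = 8

8


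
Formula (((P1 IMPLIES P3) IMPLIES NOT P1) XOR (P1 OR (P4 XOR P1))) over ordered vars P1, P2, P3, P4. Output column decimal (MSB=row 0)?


Formula: (((P1 IMPLIES P3) IMPLIES NOT P1) XOR (P1 OR (P4 XOR P1))) over P1, P2, P3, P4 (16 rows)
Evaluate each row (bits = P1,P2,P3,P4, MSB first):
  row 0 [0000]: (((0 IMPLIES 0) IMPLIES NOT 0) XOR (0 OR (0 XOR 0))) -> 1
  row 1 [0001]: (((0 IMPLIES 0) IMPLIES NOT 0) XOR (0 OR (1 XOR 0))) -> 0
  row 2 [0010]: (((0 IMPLIES 1) IMPLIES NOT 0) XOR (0 OR (0 XOR 0))) -> 1
  row 3 [0011]: (((0 IMPLIES 1) IMPLIES NOT 0) XOR (0 OR (1 XOR 0))) -> 0
  row 4 [0100]: (((0 IMPLIES 0) IMPLIES NOT 0) XOR (0 OR (0 XOR 0))) -> 1
  row 5 [0101]: (((0 IMPLIES 0) IMPLIES NOT 0) XOR (0 OR (1 XOR 0))) -> 0
  row 6 [0110]: (((0 IMPLIES 1) IMPLIES NOT 0) XOR (0 OR (0 XOR 0))) -> 1
  row 7 [0111]: (((0 IMPLIES 1) IMPLIES NOT 0) XOR (0 OR (1 XOR 0))) -> 0
  row 8 [1000]: (((1 IMPLIES 0) IMPLIES NOT 1) XOR (1 OR (0 XOR 1))) -> 0
  row 9 [1001]: (((1 IMPLIES 0) IMPLIES NOT 1) XOR (1 OR (1 XOR 1))) -> 0
  row 10 [1010]: (((1 IMPLIES 1) IMPLIES NOT 1) XOR (1 OR (0 XOR 1))) -> 1
  row 11 [1011]: (((1 IMPLIES 1) IMPLIES NOT 1) XOR (1 OR (1 XOR 1))) -> 1
  row 12 [1100]: (((1 IMPLIES 0) IMPLIES NOT 1) XOR (1 OR (0 XOR 1))) -> 0
  row 13 [1101]: (((1 IMPLIES 0) IMPLIES NOT 1) XOR (1 OR (1 XOR 1))) -> 0
  row 14 [1110]: (((1 IMPLIES 1) IMPLIES NOT 1) XOR (1 OR (0 XOR 1))) -> 1
  row 15 [1111]: (((1 IMPLIES 1) IMPLIES NOT 1) XOR (1 OR (1 XOR 1))) -> 1
Full result column, 4 rows per line (P1,P2 fixed per line; P3,P4 runs 00..11 left to right):
  rows 0-3 [P1,P2=00]: 1010  = hex A
  rows 4-7 [P1,P2=01]: 1010  = hex A
  rows 8-11 [P1,P2=10]: 0011  = hex 3
  rows 12-15 [P1,P2=11]: 0011  = hex 3
Output column (row 0 .. row 15) = 1010101000110011
Output column grouped in 4s = 1010 1010 0011 0011 = 0xAA33
Convert to decimal digit by digit (value = value*16 + digit):
  A -> 10
  10*16 + 10 (A) = 170
  170*16 + 3 = 2723
  2723*16 + 3 = 43571
Decimal = 43571

43571


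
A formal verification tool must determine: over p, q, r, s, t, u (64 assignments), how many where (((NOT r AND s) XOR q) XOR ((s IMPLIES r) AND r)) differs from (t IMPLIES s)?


F1 = (((NOT r AND s) XOR q) XOR ((s IMPLIES r) AND r))
F2 = (t IMPLIES s)
Evaluate both on each of 64 rows (bits = p,q,r,s,t,u):
  row 0 [000000]: F1=0 F2=1 (differ) -> 1
  row 1 [000001]: F1=0 F2=1 (differ) -> 1
  row 2 [000010]: F1=0 F2=0 -> 0
  row 3 [000011]: F1=0 F2=0 -> 0
  row 4 [000100]: F1=1 F2=1 -> 0
  (every remaining row is evaluated the same way; all 64 results are listed next)
Full result column, 8 rows per line (p,q,r fixed per line; s,t,u runs 000..111 left to right):
  rows 0-7 [p,q,r=000]: 11000000  (ones: 2)
  rows 8-15 [p,q,r=001]: 00110000  (ones: 2)
  rows 16-23 [p,q,r=010]: 00111111  (ones: 6)
  rows 24-31 [p,q,r=011]: 11001111  (ones: 6)
  rows 32-39 [p,q,r=100]: 11000000  (ones: 2)
  rows 40-47 [p,q,r=101]: 00110000  (ones: 2)
  rows 48-55 [p,q,r=110]: 00111111  (ones: 6)
  rows 56-63 [p,q,r=111]: 11001111  (ones: 6)
Disagreements = 2+2+6+6+2+2+6+6 = 32

32


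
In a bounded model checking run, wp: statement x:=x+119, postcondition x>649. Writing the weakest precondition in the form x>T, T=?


Formula: wp(x:=E, P) = P[E/x] (substitute E for x in postcondition)
Step 1: Postcondition: x>649
Step 2: Substitute x+119 for x: x+119>649
Step 3: Solve for x: x > 649-119 = 530

530


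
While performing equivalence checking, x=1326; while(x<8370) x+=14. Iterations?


Step 1: x goes from 1326 toward 8370 by 14; the body runs while x<8370, so iterations = ceil((bound-start)/step)
Step 2: Distance=7044
Step 3: ceil(7044/14)=504

504


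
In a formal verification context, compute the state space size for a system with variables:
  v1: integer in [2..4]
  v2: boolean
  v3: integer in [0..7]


State space = product of domain sizes of all variables.
Domain sizes:
  v1 (integer in [2..4]): 3
  v2 (boolean): 2
  v3 (integer in [0..7]): 8
Product = 3 * 2 * 8 = 48

48


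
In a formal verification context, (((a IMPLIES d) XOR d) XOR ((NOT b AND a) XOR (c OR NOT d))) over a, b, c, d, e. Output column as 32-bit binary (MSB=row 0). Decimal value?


Formula: (((a IMPLIES d) XOR d) XOR ((NOT b AND a) XOR (c OR NOT d))) over a, b, c, d, e (32 rows)
Evaluate each row (bits = a,b,c,d,e, MSB first):
  row 0 [00000]: (((0 IMPLIES 0) XOR 0) XOR ((NOT 0 AND 0) XOR (0 OR NOT 0))) -> 0
  row 1 [00001]: (((0 IMPLIES 0) XOR 0) XOR ((NOT 0 AND 0) XOR (0 OR NOT 0))) -> 0
  row 2 [00010]: (((0 IMPLIES 1) XOR 1) XOR ((NOT 0 AND 0) XOR (0 OR NOT 1))) -> 0
  row 3 [00011]: (((0 IMPLIES 1) XOR 1) XOR ((NOT 0 AND 0) XOR (0 OR NOT 1))) -> 0
  row 4 [00100]: (((0 IMPLIES 0) XOR 0) XOR ((NOT 0 AND 0) XOR (1 OR NOT 0))) -> 0
  row 5 [00101]: (((0 IMPLIES 0) XOR 0) XOR ((NOT 0 AND 0) XOR (1 OR NOT 0))) -> 0
  row 6 [00110]: (((0 IMPLIES 1) XOR 1) XOR ((NOT 0 AND 0) XOR (1 OR NOT 1))) -> 1
  row 7 [00111]: (((0 IMPLIES 1) XOR 1) XOR ((NOT 0 AND 0) XOR (1 OR NOT 1))) -> 1
  row 8 [01000]: (((0 IMPLIES 0) XOR 0) XOR ((NOT 1 AND 0) XOR (0 OR NOT 0))) -> 0
  row 9 [01001]: (((0 IMPLIES 0) XOR 0) XOR ((NOT 1 AND 0) XOR (0 OR NOT 0))) -> 0
  row 10 [01010]: (((0 IMPLIES 1) XOR 1) XOR ((NOT 1 AND 0) XOR (0 OR NOT 1))) -> 0
  row 11 [01011]: (((0 IMPLIES 1) XOR 1) XOR ((NOT 1 AND 0) XOR (0 OR NOT 1))) -> 0
  row 12 [01100]: (((0 IMPLIES 0) XOR 0) XOR ((NOT 1 AND 0) XOR (1 OR NOT 0))) -> 0
  row 13 [01101]: (((0 IMPLIES 0) XOR 0) XOR ((NOT 1 AND 0) XOR (1 OR NOT 0))) -> 0
  row 14 [01110]: (((0 IMPLIES 1) XOR 1) XOR ((NOT 1 AND 0) XOR (1 OR NOT 1))) -> 1
  row 15 [01111]: (((0 IMPLIES 1) XOR 1) XOR ((NOT 1 AND 0) XOR (1 OR NOT 1))) -> 1
  row 16 [10000]: (((1 IMPLIES 0) XOR 0) XOR ((NOT 0 AND 1) XOR (0 OR NOT 0))) -> 0
  row 17 [10001]: (((1 IMPLIES 0) XOR 0) XOR ((NOT 0 AND 1) XOR (0 OR NOT 0))) -> 0
  row 18 [10010]: (((1 IMPLIES 1) XOR 1) XOR ((NOT 0 AND 1) XOR (0 OR NOT 1))) -> 1
  row 19 [10011]: (((1 IMPLIES 1) XOR 1) XOR ((NOT 0 AND 1) XOR (0 OR NOT 1))) -> 1
  row 20 [10100]: (((1 IMPLIES 0) XOR 0) XOR ((NOT 0 AND 1) XOR (1 OR NOT 0))) -> 0
  row 21 [10101]: (((1 IMPLIES 0) XOR 0) XOR ((NOT 0 AND 1) XOR (1 OR NOT 0))) -> 0
  row 22 [10110]: (((1 IMPLIES 1) XOR 1) XOR ((NOT 0 AND 1) XOR (1 OR NOT 1))) -> 0
  row 23 [10111]: (((1 IMPLIES 1) XOR 1) XOR ((NOT 0 AND 1) XOR (1 OR NOT 1))) -> 0
  row 24 [11000]: (((1 IMPLIES 0) XOR 0) XOR ((NOT 1 AND 1) XOR (0 OR NOT 0))) -> 1
  row 25 [11001]: (((1 IMPLIES 0) XOR 0) XOR ((NOT 1 AND 1) XOR (0 OR NOT 0))) -> 1
  row 26 [11010]: (((1 IMPLIES 1) XOR 1) XOR ((NOT 1 AND 1) XOR (0 OR NOT 1))) -> 0
  row 27 [11011]: (((1 IMPLIES 1) XOR 1) XOR ((NOT 1 AND 1) XOR (0 OR NOT 1))) -> 0
  row 28 [11100]: (((1 IMPLIES 0) XOR 0) XOR ((NOT 1 AND 1) XOR (1 OR NOT 0))) -> 1
  row 29 [11101]: (((1 IMPLIES 0) XOR 0) XOR ((NOT 1 AND 1) XOR (1 OR NOT 0))) -> 1
  row 30 [11110]: (((1 IMPLIES 1) XOR 1) XOR ((NOT 1 AND 1) XOR (1 OR NOT 1))) -> 1
  row 31 [11111]: (((1 IMPLIES 1) XOR 1) XOR ((NOT 1 AND 1) XOR (1 OR NOT 1))) -> 1
Full result column, 4 rows per line (a,b,c fixed per line; d,e runs 00..11 left to right):
  rows 0-3 [a,b,c=000]: 0000  = hex 0
  rows 4-7 [a,b,c=001]: 0011  = hex 3
  rows 8-11 [a,b,c=010]: 0000  = hex 0
  rows 12-15 [a,b,c=011]: 0011  = hex 3
  rows 16-19 [a,b,c=100]: 0011  = hex 3
  rows 20-23 [a,b,c=101]: 0000  = hex 0
  rows 24-27 [a,b,c=110]: 1100  = hex C
  rows 28-31 [a,b,c=111]: 1111  = hex F
Output column (row 0 .. row 31) = 00000011000000110011000011001111
Output column grouped in 4s = 0000 0011 0000 0011 0011 0000 1100 1111 = 0x030330CF
Convert to decimal digit by digit (value = value*16 + digit):
  0 -> 0
  0*16 + 3 = 3
  3*16 + 0 = 48
  48*16 + 3 = 771
  771*16 + 3 = 12339
  12339*16 + 0 = 197424
  197424*16 + 12 (C) = 3158796
  3158796*16 + 15 (F) = 50540751
Decimal = 50540751

50540751


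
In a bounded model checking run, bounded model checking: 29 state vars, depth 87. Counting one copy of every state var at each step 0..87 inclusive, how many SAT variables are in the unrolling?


BMC unrolls to depth k, creating one copy of each state var for steps 0..k.
Step count = 87 + 1 = 88 (steps 0 through 87)
Vars per step = 29
Total = 29 * 88 = 2552

2552


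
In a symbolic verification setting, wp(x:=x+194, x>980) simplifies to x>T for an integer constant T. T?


Formula: wp(x:=E, P) = P[E/x] (substitute E for x in postcondition)
Step 1: Postcondition: x>980
Step 2: Substitute x+194 for x: x+194>980
Step 3: Solve for x: x > 980-194 = 786

786


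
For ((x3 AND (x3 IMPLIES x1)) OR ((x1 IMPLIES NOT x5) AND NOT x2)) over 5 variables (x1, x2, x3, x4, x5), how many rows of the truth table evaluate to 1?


Formula: ((x3 AND (x3 IMPLIES x1)) OR ((x1 IMPLIES NOT x5) AND NOT x2)) over 5 vars (32 rows)
Evaluate each row (x1, x2, x3, x4, x5 as bits, MSB first):
  row 0 [00000]: ((0 AND (0 IMPLIES 0)) OR ((0 IMPLIES NOT 0) AND NOT 0)) -> 1
  row 1 [00001]: ((0 AND (0 IMPLIES 0)) OR ((0 IMPLIES NOT 1) AND NOT 0)) -> 1
  row 2 [00010]: ((0 AND (0 IMPLIES 0)) OR ((0 IMPLIES NOT 0) AND NOT 0)) -> 1
  row 3 [00011]: ((0 AND (0 IMPLIES 0)) OR ((0 IMPLIES NOT 1) AND NOT 0)) -> 1
  row 4 [00100]: ((1 AND (1 IMPLIES 0)) OR ((0 IMPLIES NOT 0) AND NOT 0)) -> 1
  row 5 [00101]: ((1 AND (1 IMPLIES 0)) OR ((0 IMPLIES NOT 1) AND NOT 0)) -> 1
  row 6 [00110]: ((1 AND (1 IMPLIES 0)) OR ((0 IMPLIES NOT 0) AND NOT 0)) -> 1
  row 7 [00111]: ((1 AND (1 IMPLIES 0)) OR ((0 IMPLIES NOT 1) AND NOT 0)) -> 1
  row 8 [01000]: ((0 AND (0 IMPLIES 0)) OR ((0 IMPLIES NOT 0) AND NOT 1)) -> 0
  row 9 [01001]: ((0 AND (0 IMPLIES 0)) OR ((0 IMPLIES NOT 1) AND NOT 1)) -> 0
  row 10 [01010]: ((0 AND (0 IMPLIES 0)) OR ((0 IMPLIES NOT 0) AND NOT 1)) -> 0
  row 11 [01011]: ((0 AND (0 IMPLIES 0)) OR ((0 IMPLIES NOT 1) AND NOT 1)) -> 0
  row 12 [01100]: ((1 AND (1 IMPLIES 0)) OR ((0 IMPLIES NOT 0) AND NOT 1)) -> 0
  row 13 [01101]: ((1 AND (1 IMPLIES 0)) OR ((0 IMPLIES NOT 1) AND NOT 1)) -> 0
  row 14 [01110]: ((1 AND (1 IMPLIES 0)) OR ((0 IMPLIES NOT 0) AND NOT 1)) -> 0
  row 15 [01111]: ((1 AND (1 IMPLIES 0)) OR ((0 IMPLIES NOT 1) AND NOT 1)) -> 0
  row 16 [10000]: ((0 AND (0 IMPLIES 1)) OR ((1 IMPLIES NOT 0) AND NOT 0)) -> 1
  row 17 [10001]: ((0 AND (0 IMPLIES 1)) OR ((1 IMPLIES NOT 1) AND NOT 0)) -> 0
  row 18 [10010]: ((0 AND (0 IMPLIES 1)) OR ((1 IMPLIES NOT 0) AND NOT 0)) -> 1
  row 19 [10011]: ((0 AND (0 IMPLIES 1)) OR ((1 IMPLIES NOT 1) AND NOT 0)) -> 0
  row 20 [10100]: ((1 AND (1 IMPLIES 1)) OR ((1 IMPLIES NOT 0) AND NOT 0)) -> 1
  row 21 [10101]: ((1 AND (1 IMPLIES 1)) OR ((1 IMPLIES NOT 1) AND NOT 0)) -> 1
  row 22 [10110]: ((1 AND (1 IMPLIES 1)) OR ((1 IMPLIES NOT 0) AND NOT 0)) -> 1
  row 23 [10111]: ((1 AND (1 IMPLIES 1)) OR ((1 IMPLIES NOT 1) AND NOT 0)) -> 1
  row 24 [11000]: ((0 AND (0 IMPLIES 1)) OR ((1 IMPLIES NOT 0) AND NOT 1)) -> 0
  row 25 [11001]: ((0 AND (0 IMPLIES 1)) OR ((1 IMPLIES NOT 1) AND NOT 1)) -> 0
  row 26 [11010]: ((0 AND (0 IMPLIES 1)) OR ((1 IMPLIES NOT 0) AND NOT 1)) -> 0
  row 27 [11011]: ((0 AND (0 IMPLIES 1)) OR ((1 IMPLIES NOT 1) AND NOT 1)) -> 0
  row 28 [11100]: ((1 AND (1 IMPLIES 1)) OR ((1 IMPLIES NOT 0) AND NOT 1)) -> 1
  row 29 [11101]: ((1 AND (1 IMPLIES 1)) OR ((1 IMPLIES NOT 1) AND NOT 1)) -> 1
  row 30 [11110]: ((1 AND (1 IMPLIES 1)) OR ((1 IMPLIES NOT 0) AND NOT 1)) -> 1
  row 31 [11111]: ((1 AND (1 IMPLIES 1)) OR ((1 IMPLIES NOT 1) AND NOT 1)) -> 1
Full result column, 8 rows per line (x1,x2 fixed per line; x3,x4,x5 runs 000..111 left to right):
  rows 0-7 [x1,x2=00]: 11111111  (ones: 8)
  rows 8-15 [x1,x2=01]: 00000000  (ones: 0)
  rows 16-23 [x1,x2=10]: 10101111  (ones: 6)
  rows 24-31 [x1,x2=11]: 00001111  (ones: 4)
Count of 1-rows = 8+0+6+4 = 18

18


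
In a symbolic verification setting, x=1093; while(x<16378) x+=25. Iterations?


Step 1: x goes from 1093 toward 16378 by 25; the body runs while x<16378, so iterations = ceil((bound-start)/step)
Step 2: Distance=15285
Step 3: ceil(15285/25)=612

612


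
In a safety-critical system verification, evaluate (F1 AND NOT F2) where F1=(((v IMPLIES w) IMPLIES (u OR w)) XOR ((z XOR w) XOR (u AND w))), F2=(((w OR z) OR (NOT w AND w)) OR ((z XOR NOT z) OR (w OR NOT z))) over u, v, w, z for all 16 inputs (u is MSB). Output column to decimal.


F1 = (((v IMPLIES w) IMPLIES (u OR w)) XOR ((z XOR w) XOR (u AND w)))
F2 = (((w OR z) OR (NOT w AND w)) OR ((z XOR NOT z) OR (w OR NOT z)))
Counterexample to F1=>F2 is where F1=1 and F2=0.
Evaluate each row (bits = u,v,w,z, MSB first):
  row 0 [0000]: F1=0 F2=1 -> F1&~F2 -> 0
  row 1 [0001]: F1=1 F2=1 -> F1&~F2 -> 0
  row 2 [0010]: F1=0 F2=1 -> F1&~F2 -> 0
  row 3 [0011]: F1=1 F2=1 -> F1&~F2 -> 0
  row 4 [0100]: F1=1 F2=1 -> F1&~F2 -> 0
  row 5 [0101]: F1=0 F2=1 -> F1&~F2 -> 0
  row 6 [0110]: F1=0 F2=1 -> F1&~F2 -> 0
  row 7 [0111]: F1=1 F2=1 -> F1&~F2 -> 0
  row 8 [1000]: F1=1 F2=1 -> F1&~F2 -> 0
  row 9 [1001]: F1=0 F2=1 -> F1&~F2 -> 0
  row 10 [1010]: F1=1 F2=1 -> F1&~F2 -> 0
  row 11 [1011]: F1=0 F2=1 -> F1&~F2 -> 0
  row 12 [1100]: F1=1 F2=1 -> F1&~F2 -> 0
  row 13 [1101]: F1=0 F2=1 -> F1&~F2 -> 0
  row 14 [1110]: F1=1 F2=1 -> F1&~F2 -> 0
  row 15 [1111]: F1=0 F2=1 -> F1&~F2 -> 0
Full result column, 4 rows per line (u,v fixed per line; w,z runs 00..11 left to right):
  rows 0-3 [u,v=00]: 0000  = hex 0
  rows 4-7 [u,v=01]: 0000  = hex 0
  rows 8-11 [u,v=10]: 0000  = hex 0
  rows 12-15 [u,v=11]: 0000  = hex 0
Counterexample vector (row 0 .. row 15) = 0000000000000000
Output column grouped in 4s = 0000 0000 0000 0000 = 0x0000
Convert to decimal digit by digit (value = value*16 + digit):
  0 -> 0
  0*16 + 0 = 0
  0*16 + 0 = 0
  0*16 + 0 = 0
Decimal = 0

0


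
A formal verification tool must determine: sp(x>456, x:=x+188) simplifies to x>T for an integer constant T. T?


Formula: sp(P, x:=E) = exists old_x. (x = E[old_x/x]) AND P[old_x/x] (old_x is the value of x before the assignment; eliminate old_x by solving x = E[old_x/x] for old_x)
Step 1: Precondition P: x>456, i.e. old_x > 456
Step 2: Assignment gives x = old_x + 188, so old_x = x - 188
Step 3: Substitute into P: x - 188 > 456
Step 4: Simplify: x > 456+188 = 644

644


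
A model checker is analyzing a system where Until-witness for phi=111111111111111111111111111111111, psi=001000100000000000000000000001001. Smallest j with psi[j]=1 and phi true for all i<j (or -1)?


(phi U psi) at 0: need smallest j with psi[j]=1 and phi[i]=1 for all i in [0,j).
Scan from step 0:
  step 0: phi=1, psi=0 -> continue
  step 1: phi=1, psi=0 -> continue
  step 2: psi=1 and phi held for [0,2) -> witness found
Witness step = 2

2


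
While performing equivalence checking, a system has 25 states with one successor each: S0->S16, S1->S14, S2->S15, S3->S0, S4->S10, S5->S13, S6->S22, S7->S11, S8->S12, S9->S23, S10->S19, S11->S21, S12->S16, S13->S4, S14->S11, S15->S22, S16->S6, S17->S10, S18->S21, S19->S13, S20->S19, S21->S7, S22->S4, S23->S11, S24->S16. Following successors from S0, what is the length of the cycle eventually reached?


Trace from S0 until a state repeats:
  S0 -> S16 -> S6 -> S22 -> S4 -> S10 -> S19 -> S13 -> S4
S4 first seen at step 4, revisited at step 8.
Cycle length = 8 - 4 = 4

4


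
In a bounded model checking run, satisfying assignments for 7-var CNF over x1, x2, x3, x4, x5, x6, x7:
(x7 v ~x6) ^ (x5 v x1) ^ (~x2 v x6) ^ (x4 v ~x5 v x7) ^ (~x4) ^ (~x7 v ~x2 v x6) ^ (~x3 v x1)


CNF with 7 clauses over 7 vars (128 assignments).
An assignment satisfies CNF iff every clause has >=1 true literal.
Check each row (bits = x1,x2,x3,x4,x5,x6,x7; clause T/F shown):
  row 0 [0000000]: clauses=TFTTTTT -> 0
  row 1 [0000001]: clauses=TFTTTTT -> 0
  row 2 [0000010]: clauses=FFTTTTT -> 0
  row 3 [0000011]: clauses=TFTTTTT -> 0
  row 4 [0000100]: clauses=TTTFTTT -> 0
  (every remaining row is evaluated the same way; all 128 results are listed next)
Full result column, 8 rows per line (x1,x2,x3,x4 fixed per line; x5,x6,x7 runs 000..111 left to right):
  rows 0-7 [x1,x2,x3,x4=0000]: 00000101  (ones: 2)
  rows 8-15 [x1,x2,x3,x4=0001]: 00000000  (ones: 0)
  rows 16-23 [x1,x2,x3,x4=0010]: 00000000  (ones: 0)
  rows 24-31 [x1,x2,x3,x4=0011]: 00000000  (ones: 0)
  rows 32-39 [x1,x2,x3,x4=0100]: 00000001  (ones: 1)
  rows 40-47 [x1,x2,x3,x4=0101]: 00000000  (ones: 0)
  rows 48-55 [x1,x2,x3,x4=0110]: 00000000  (ones: 0)
  rows 56-63 [x1,x2,x3,x4=0111]: 00000000  (ones: 0)
  rows 64-71 [x1,x2,x3,x4=1000]: 11010101  (ones: 5)
  rows 72-79 [x1,x2,x3,x4=1001]: 00000000  (ones: 0)
  rows 80-87 [x1,x2,x3,x4=1010]: 11010101  (ones: 5)
  rows 88-95 [x1,x2,x3,x4=1011]: 00000000  (ones: 0)
  rows 96-103 [x1,x2,x3,x4=1100]: 00010001  (ones: 2)
  rows 104-111 [x1,x2,x3,x4=1101]: 00000000  (ones: 0)
  rows 112-119 [x1,x2,x3,x4=1110]: 00010001  (ones: 2)
  rows 120-127 [x1,x2,x3,x4=1111]: 00000000  (ones: 0)
Satisfying assignments = 2+0+0+0+1+0+0+0+5+0+5+0+2+0+2+0 = 17

17


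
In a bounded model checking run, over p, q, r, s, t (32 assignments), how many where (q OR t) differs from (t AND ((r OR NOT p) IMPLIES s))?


F1 = (q OR t)
F2 = (t AND ((r OR NOT p) IMPLIES s))
Evaluate both on each of 32 rows (bits = p,q,r,s,t):
  row 0 [00000]: F1=0 F2=0 -> 0
  row 1 [00001]: F1=1 F2=0 (differ) -> 1
  row 2 [00010]: F1=0 F2=0 -> 0
  row 3 [00011]: F1=1 F2=1 -> 0
  row 4 [00100]: F1=0 F2=0 -> 0
  row 5 [00101]: F1=1 F2=0 (differ) -> 1
  row 6 [00110]: F1=0 F2=0 -> 0
  row 7 [00111]: F1=1 F2=1 -> 0
  row 8 [01000]: F1=1 F2=0 (differ) -> 1
  row 9 [01001]: F1=1 F2=0 (differ) -> 1
  row 10 [01010]: F1=1 F2=0 (differ) -> 1
  row 11 [01011]: F1=1 F2=1 -> 0
  row 12 [01100]: F1=1 F2=0 (differ) -> 1
  row 13 [01101]: F1=1 F2=0 (differ) -> 1
  row 14 [01110]: F1=1 F2=0 (differ) -> 1
  row 15 [01111]: F1=1 F2=1 -> 0
  row 16 [10000]: F1=0 F2=0 -> 0
  row 17 [10001]: F1=1 F2=1 -> 0
  row 18 [10010]: F1=0 F2=0 -> 0
  row 19 [10011]: F1=1 F2=1 -> 0
  row 20 [10100]: F1=0 F2=0 -> 0
  row 21 [10101]: F1=1 F2=0 (differ) -> 1
  row 22 [10110]: F1=0 F2=0 -> 0
  row 23 [10111]: F1=1 F2=1 -> 0
  row 24 [11000]: F1=1 F2=0 (differ) -> 1
  row 25 [11001]: F1=1 F2=1 -> 0
  row 26 [11010]: F1=1 F2=0 (differ) -> 1
  row 27 [11011]: F1=1 F2=1 -> 0
  row 28 [11100]: F1=1 F2=0 (differ) -> 1
  row 29 [11101]: F1=1 F2=0 (differ) -> 1
  row 30 [11110]: F1=1 F2=0 (differ) -> 1
  row 31 [11111]: F1=1 F2=1 -> 0
Full result column, 8 rows per line (p,q fixed per line; r,s,t runs 000..111 left to right):
  rows 0-7 [p,q=00]: 01000100  (ones: 2)
  rows 8-15 [p,q=01]: 11101110  (ones: 6)
  rows 16-23 [p,q=10]: 00000100  (ones: 1)
  rows 24-31 [p,q=11]: 10101110  (ones: 5)
Disagreements = 2+6+1+5 = 14

14


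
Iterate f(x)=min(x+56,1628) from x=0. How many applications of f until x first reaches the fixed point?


Step 1: x=0, cap=1628, increment=56
Step 2: x grows by 56 each step until capped at 1628; fixed point is x=1628
Step 3: iterations = ceil(1628/56) = 30

30


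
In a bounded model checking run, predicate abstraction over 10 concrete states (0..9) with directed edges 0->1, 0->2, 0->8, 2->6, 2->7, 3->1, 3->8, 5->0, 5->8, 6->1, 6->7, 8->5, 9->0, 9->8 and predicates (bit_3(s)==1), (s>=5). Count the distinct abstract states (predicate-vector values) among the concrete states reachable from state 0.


BFS from 0:
Concrete reachable: {0, 1, 2, 5, 6, 7, 8}
Abstract via predicates (bit_3(s)==1), (s>=5):
  (0,0) <- {0, 1, 2}
  (0,1) <- {5, 6, 7}
  (1,1) <- {8}
Distinct abstract states = 3

3


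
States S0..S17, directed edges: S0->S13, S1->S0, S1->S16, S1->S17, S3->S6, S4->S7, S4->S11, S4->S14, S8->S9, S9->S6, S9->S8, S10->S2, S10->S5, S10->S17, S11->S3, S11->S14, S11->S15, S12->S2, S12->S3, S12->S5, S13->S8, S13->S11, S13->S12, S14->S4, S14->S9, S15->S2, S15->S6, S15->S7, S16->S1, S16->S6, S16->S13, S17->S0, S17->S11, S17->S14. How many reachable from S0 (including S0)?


BFS from S0:
  layer 0: {S0}
  layer 1: {S13}
  layer 2: {S8, S11, S12}
  layer 3: {S2, S3, S5, S9, S14, S15}
  layer 4: {S4, S6, S7}
Reachable set: {S0, S2, S3, S4, S5, S6, S7, S8, S9, S11, S12, S13, S14, S15}
Count = 14

14


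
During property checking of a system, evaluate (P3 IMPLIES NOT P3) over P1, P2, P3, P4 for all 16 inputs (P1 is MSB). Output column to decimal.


Formula: (P3 IMPLIES NOT P3) over P1, P2, P3, P4 (16 rows)
Evaluate each row (bits = P1,P2,P3,P4, MSB first):
  row 0 [0000]: (0 IMPLIES NOT 0) -> 1
  row 1 [0001]: (0 IMPLIES NOT 0) -> 1
  row 2 [0010]: (1 IMPLIES NOT 1) -> 0
  row 3 [0011]: (1 IMPLIES NOT 1) -> 0
  row 4 [0100]: (0 IMPLIES NOT 0) -> 1
  row 5 [0101]: (0 IMPLIES NOT 0) -> 1
  row 6 [0110]: (1 IMPLIES NOT 1) -> 0
  row 7 [0111]: (1 IMPLIES NOT 1) -> 0
  row 8 [1000]: (0 IMPLIES NOT 0) -> 1
  row 9 [1001]: (0 IMPLIES NOT 0) -> 1
  row 10 [1010]: (1 IMPLIES NOT 1) -> 0
  row 11 [1011]: (1 IMPLIES NOT 1) -> 0
  row 12 [1100]: (0 IMPLIES NOT 0) -> 1
  row 13 [1101]: (0 IMPLIES NOT 0) -> 1
  row 14 [1110]: (1 IMPLIES NOT 1) -> 0
  row 15 [1111]: (1 IMPLIES NOT 1) -> 0
Full result column, 4 rows per line (P1,P2 fixed per line; P3,P4 runs 00..11 left to right):
  rows 0-3 [P1,P2=00]: 1100  = hex C
  rows 4-7 [P1,P2=01]: 1100  = hex C
  rows 8-11 [P1,P2=10]: 1100  = hex C
  rows 12-15 [P1,P2=11]: 1100  = hex C
Output column (row 0 .. row 15) = 1100110011001100
Output column grouped in 4s = 1100 1100 1100 1100 = 0xCCCC
Convert to decimal digit by digit (value = value*16 + digit):
  C -> 12
  12*16 + 12 (C) = 204
  204*16 + 12 (C) = 3276
  3276*16 + 12 (C) = 52428
Decimal = 52428

52428


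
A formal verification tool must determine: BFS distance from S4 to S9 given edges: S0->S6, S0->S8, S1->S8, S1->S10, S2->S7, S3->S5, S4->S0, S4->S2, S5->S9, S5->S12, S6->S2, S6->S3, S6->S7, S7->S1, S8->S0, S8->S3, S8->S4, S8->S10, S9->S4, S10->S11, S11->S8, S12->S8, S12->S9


BFS layer-by-layer from S4:
  dist 0: {S4}
  dist 1: {S0, S2}
  dist 2: {S6, S7, S8}
  dist 3: {S1, S3, S10}
  dist 4: {S5, S11}
  dist 5: {S9, S12}
  -> S9 reached at distance 5
Shortest path length = 5

5


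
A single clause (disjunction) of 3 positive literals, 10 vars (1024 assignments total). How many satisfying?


Step 1: Total=2^10=1024
Step 2: Unsat when all 3 false: 2^7=128
Step 3: Sat=1024-128=896

896


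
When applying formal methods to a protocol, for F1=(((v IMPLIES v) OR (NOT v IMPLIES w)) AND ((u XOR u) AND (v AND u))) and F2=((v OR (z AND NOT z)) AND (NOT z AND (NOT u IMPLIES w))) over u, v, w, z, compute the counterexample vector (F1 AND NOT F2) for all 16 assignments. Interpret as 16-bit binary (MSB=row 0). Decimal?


F1 = (((v IMPLIES v) OR (NOT v IMPLIES w)) AND ((u XOR u) AND (v AND u)))
F2 = ((v OR (z AND NOT z)) AND (NOT z AND (NOT u IMPLIES w)))
Counterexample to F1=>F2 is where F1=1 and F2=0.
Evaluate each row (bits = u,v,w,z, MSB first):
  row 0 [0000]: F1=0 F2=0 -> F1&~F2 -> 0
  row 1 [0001]: F1=0 F2=0 -> F1&~F2 -> 0
  row 2 [0010]: F1=0 F2=0 -> F1&~F2 -> 0
  row 3 [0011]: F1=0 F2=0 -> F1&~F2 -> 0
  row 4 [0100]: F1=0 F2=0 -> F1&~F2 -> 0
  row 5 [0101]: F1=0 F2=0 -> F1&~F2 -> 0
  row 6 [0110]: F1=0 F2=1 -> F1&~F2 -> 0
  row 7 [0111]: F1=0 F2=0 -> F1&~F2 -> 0
  row 8 [1000]: F1=0 F2=0 -> F1&~F2 -> 0
  row 9 [1001]: F1=0 F2=0 -> F1&~F2 -> 0
  row 10 [1010]: F1=0 F2=0 -> F1&~F2 -> 0
  row 11 [1011]: F1=0 F2=0 -> F1&~F2 -> 0
  row 12 [1100]: F1=0 F2=1 -> F1&~F2 -> 0
  row 13 [1101]: F1=0 F2=0 -> F1&~F2 -> 0
  row 14 [1110]: F1=0 F2=1 -> F1&~F2 -> 0
  row 15 [1111]: F1=0 F2=0 -> F1&~F2 -> 0
Full result column, 4 rows per line (u,v fixed per line; w,z runs 00..11 left to right):
  rows 0-3 [u,v=00]: 0000  = hex 0
  rows 4-7 [u,v=01]: 0000  = hex 0
  rows 8-11 [u,v=10]: 0000  = hex 0
  rows 12-15 [u,v=11]: 0000  = hex 0
Counterexample vector (row 0 .. row 15) = 0000000000000000
Output column grouped in 4s = 0000 0000 0000 0000 = 0x0000
Convert to decimal digit by digit (value = value*16 + digit):
  0 -> 0
  0*16 + 0 = 0
  0*16 + 0 = 0
  0*16 + 0 = 0
Decimal = 0

0


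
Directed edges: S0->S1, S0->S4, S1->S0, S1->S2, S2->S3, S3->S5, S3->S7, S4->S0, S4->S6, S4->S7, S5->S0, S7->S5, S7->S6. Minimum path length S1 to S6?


BFS layer-by-layer from S1:
  dist 0: {S1}
  dist 1: {S0, S2}
  dist 2: {S3, S4}
  dist 3: {S5, S6, S7}
  -> S6 reached at distance 3
Shortest path length = 3

3


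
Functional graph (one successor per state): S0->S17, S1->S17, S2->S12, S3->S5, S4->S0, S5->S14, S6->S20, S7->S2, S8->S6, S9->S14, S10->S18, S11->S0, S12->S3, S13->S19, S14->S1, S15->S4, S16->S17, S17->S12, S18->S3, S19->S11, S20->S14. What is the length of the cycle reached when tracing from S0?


Trace from S0 until a state repeats:
  S0 -> S17 -> S12 -> S3 -> S5 -> S14 -> S1 -> S17
S17 first seen at step 1, revisited at step 7.
Cycle length = 7 - 1 = 6

6


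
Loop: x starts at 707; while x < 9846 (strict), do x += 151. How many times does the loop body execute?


Step 1: x goes from 707 toward 9846 by 151; the body runs while x<9846, so iterations = ceil((bound-start)/step)
Step 2: Distance=9139
Step 3: ceil(9139/151)=61

61


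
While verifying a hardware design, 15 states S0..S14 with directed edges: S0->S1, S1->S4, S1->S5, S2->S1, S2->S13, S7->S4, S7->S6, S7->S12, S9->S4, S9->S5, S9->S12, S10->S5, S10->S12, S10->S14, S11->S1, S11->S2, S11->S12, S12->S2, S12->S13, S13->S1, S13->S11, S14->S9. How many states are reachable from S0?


BFS from S0:
  layer 0: {S0}
  layer 1: {S1}
  layer 2: {S4, S5}
Reachable set: {S0, S1, S4, S5}
Count = 4

4


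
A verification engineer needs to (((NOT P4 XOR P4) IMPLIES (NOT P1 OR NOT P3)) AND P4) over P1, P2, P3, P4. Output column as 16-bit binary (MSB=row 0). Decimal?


Formula: (((NOT P4 XOR P4) IMPLIES (NOT P1 OR NOT P3)) AND P4) over P1, P2, P3, P4 (16 rows)
Evaluate each row (bits = P1,P2,P3,P4, MSB first):
  row 0 [0000]: (((NOT 0 XOR 0) IMPLIES (NOT 0 OR NOT 0)) AND 0) -> 0
  row 1 [0001]: (((NOT 1 XOR 1) IMPLIES (NOT 0 OR NOT 0)) AND 1) -> 1
  row 2 [0010]: (((NOT 0 XOR 0) IMPLIES (NOT 0 OR NOT 1)) AND 0) -> 0
  row 3 [0011]: (((NOT 1 XOR 1) IMPLIES (NOT 0 OR NOT 1)) AND 1) -> 1
  row 4 [0100]: (((NOT 0 XOR 0) IMPLIES (NOT 0 OR NOT 0)) AND 0) -> 0
  row 5 [0101]: (((NOT 1 XOR 1) IMPLIES (NOT 0 OR NOT 0)) AND 1) -> 1
  row 6 [0110]: (((NOT 0 XOR 0) IMPLIES (NOT 0 OR NOT 1)) AND 0) -> 0
  row 7 [0111]: (((NOT 1 XOR 1) IMPLIES (NOT 0 OR NOT 1)) AND 1) -> 1
  row 8 [1000]: (((NOT 0 XOR 0) IMPLIES (NOT 1 OR NOT 0)) AND 0) -> 0
  row 9 [1001]: (((NOT 1 XOR 1) IMPLIES (NOT 1 OR NOT 0)) AND 1) -> 1
  row 10 [1010]: (((NOT 0 XOR 0) IMPLIES (NOT 1 OR NOT 1)) AND 0) -> 0
  row 11 [1011]: (((NOT 1 XOR 1) IMPLIES (NOT 1 OR NOT 1)) AND 1) -> 0
  row 12 [1100]: (((NOT 0 XOR 0) IMPLIES (NOT 1 OR NOT 0)) AND 0) -> 0
  row 13 [1101]: (((NOT 1 XOR 1) IMPLIES (NOT 1 OR NOT 0)) AND 1) -> 1
  row 14 [1110]: (((NOT 0 XOR 0) IMPLIES (NOT 1 OR NOT 1)) AND 0) -> 0
  row 15 [1111]: (((NOT 1 XOR 1) IMPLIES (NOT 1 OR NOT 1)) AND 1) -> 0
Full result column, 4 rows per line (P1,P2 fixed per line; P3,P4 runs 00..11 left to right):
  rows 0-3 [P1,P2=00]: 0101  = hex 5
  rows 4-7 [P1,P2=01]: 0101  = hex 5
  rows 8-11 [P1,P2=10]: 0100  = hex 4
  rows 12-15 [P1,P2=11]: 0100  = hex 4
Output column (row 0 .. row 15) = 0101010101000100
Output column grouped in 4s = 0101 0101 0100 0100 = 0x5544
Convert to decimal digit by digit (value = value*16 + digit):
  5 -> 5
  5*16 + 5 = 85
  85*16 + 4 = 1364
  1364*16 + 4 = 21828
Decimal = 21828

21828


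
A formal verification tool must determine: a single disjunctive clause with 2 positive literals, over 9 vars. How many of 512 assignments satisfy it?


Step 1: Total=2^9=512
Step 2: Unsat when all 2 false: 2^7=128
Step 3: Sat=512-128=384

384


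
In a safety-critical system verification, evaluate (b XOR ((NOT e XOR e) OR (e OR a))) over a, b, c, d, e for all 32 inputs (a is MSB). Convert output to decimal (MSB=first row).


Formula: (b XOR ((NOT e XOR e) OR (e OR a))) over a, b, c, d, e (32 rows)
Evaluate each row (bits = a,b,c,d,e, MSB first):
  row 0 [00000]: (0 XOR ((NOT 0 XOR 0) OR (0 OR 0))) -> 1
  row 1 [00001]: (0 XOR ((NOT 1 XOR 1) OR (1 OR 0))) -> 1
  row 2 [00010]: (0 XOR ((NOT 0 XOR 0) OR (0 OR 0))) -> 1
  row 3 [00011]: (0 XOR ((NOT 1 XOR 1) OR (1 OR 0))) -> 1
  row 4 [00100]: (0 XOR ((NOT 0 XOR 0) OR (0 OR 0))) -> 1
  row 5 [00101]: (0 XOR ((NOT 1 XOR 1) OR (1 OR 0))) -> 1
  row 6 [00110]: (0 XOR ((NOT 0 XOR 0) OR (0 OR 0))) -> 1
  row 7 [00111]: (0 XOR ((NOT 1 XOR 1) OR (1 OR 0))) -> 1
  row 8 [01000]: (1 XOR ((NOT 0 XOR 0) OR (0 OR 0))) -> 0
  row 9 [01001]: (1 XOR ((NOT 1 XOR 1) OR (1 OR 0))) -> 0
  row 10 [01010]: (1 XOR ((NOT 0 XOR 0) OR (0 OR 0))) -> 0
  row 11 [01011]: (1 XOR ((NOT 1 XOR 1) OR (1 OR 0))) -> 0
  row 12 [01100]: (1 XOR ((NOT 0 XOR 0) OR (0 OR 0))) -> 0
  row 13 [01101]: (1 XOR ((NOT 1 XOR 1) OR (1 OR 0))) -> 0
  row 14 [01110]: (1 XOR ((NOT 0 XOR 0) OR (0 OR 0))) -> 0
  row 15 [01111]: (1 XOR ((NOT 1 XOR 1) OR (1 OR 0))) -> 0
  row 16 [10000]: (0 XOR ((NOT 0 XOR 0) OR (0 OR 1))) -> 1
  row 17 [10001]: (0 XOR ((NOT 1 XOR 1) OR (1 OR 1))) -> 1
  row 18 [10010]: (0 XOR ((NOT 0 XOR 0) OR (0 OR 1))) -> 1
  row 19 [10011]: (0 XOR ((NOT 1 XOR 1) OR (1 OR 1))) -> 1
  row 20 [10100]: (0 XOR ((NOT 0 XOR 0) OR (0 OR 1))) -> 1
  row 21 [10101]: (0 XOR ((NOT 1 XOR 1) OR (1 OR 1))) -> 1
  row 22 [10110]: (0 XOR ((NOT 0 XOR 0) OR (0 OR 1))) -> 1
  row 23 [10111]: (0 XOR ((NOT 1 XOR 1) OR (1 OR 1))) -> 1
  row 24 [11000]: (1 XOR ((NOT 0 XOR 0) OR (0 OR 1))) -> 0
  row 25 [11001]: (1 XOR ((NOT 1 XOR 1) OR (1 OR 1))) -> 0
  row 26 [11010]: (1 XOR ((NOT 0 XOR 0) OR (0 OR 1))) -> 0
  row 27 [11011]: (1 XOR ((NOT 1 XOR 1) OR (1 OR 1))) -> 0
  row 28 [11100]: (1 XOR ((NOT 0 XOR 0) OR (0 OR 1))) -> 0
  row 29 [11101]: (1 XOR ((NOT 1 XOR 1) OR (1 OR 1))) -> 0
  row 30 [11110]: (1 XOR ((NOT 0 XOR 0) OR (0 OR 1))) -> 0
  row 31 [11111]: (1 XOR ((NOT 1 XOR 1) OR (1 OR 1))) -> 0
Full result column, 4 rows per line (a,b,c fixed per line; d,e runs 00..11 left to right):
  rows 0-3 [a,b,c=000]: 1111  = hex F
  rows 4-7 [a,b,c=001]: 1111  = hex F
  rows 8-11 [a,b,c=010]: 0000  = hex 0
  rows 12-15 [a,b,c=011]: 0000  = hex 0
  rows 16-19 [a,b,c=100]: 1111  = hex F
  rows 20-23 [a,b,c=101]: 1111  = hex F
  rows 24-27 [a,b,c=110]: 0000  = hex 0
  rows 28-31 [a,b,c=111]: 0000  = hex 0
Output column (row 0 .. row 31) = 11111111000000001111111100000000
Output column grouped in 4s = 1111 1111 0000 0000 1111 1111 0000 0000 = 0xFF00FF00
Convert to decimal digit by digit (value = value*16 + digit):
  F -> 15
  15*16 + 15 (F) = 255
  255*16 + 0 = 4080
  4080*16 + 0 = 65280
  65280*16 + 15 (F) = 1044495
  1044495*16 + 15 (F) = 16711935
  16711935*16 + 0 = 267390960
  267390960*16 + 0 = 4278255360
Decimal = 4278255360

4278255360


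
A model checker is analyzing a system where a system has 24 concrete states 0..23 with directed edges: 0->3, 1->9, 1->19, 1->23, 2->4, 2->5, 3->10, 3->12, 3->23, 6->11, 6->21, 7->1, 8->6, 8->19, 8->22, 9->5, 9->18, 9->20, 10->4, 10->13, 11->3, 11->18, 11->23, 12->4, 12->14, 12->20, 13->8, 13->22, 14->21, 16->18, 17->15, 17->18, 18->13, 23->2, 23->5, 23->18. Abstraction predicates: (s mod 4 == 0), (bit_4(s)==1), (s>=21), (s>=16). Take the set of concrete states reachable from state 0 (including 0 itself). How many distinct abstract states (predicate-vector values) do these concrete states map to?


BFS from 0:
Concrete reachable: {0, 2, 3, 4, 5, 6, 8, 10, 11, 12, 13, 14, 18, 19, 20, 21, 22, 23}
Abstract via predicates (s mod 4 == 0), (bit_4(s)==1), (s>=21), (s>=16):
  (0,0,0,0) <- {2, 3, 5, 6, 10, 11, 13, 14}
  (0,1,0,1) <- {18, 19}
  (0,1,1,1) <- {21, 22, 23}
  (1,0,0,0) <- {0, 4, 8, 12}
  (1,1,0,1) <- {20}
Distinct abstract states = 5

5


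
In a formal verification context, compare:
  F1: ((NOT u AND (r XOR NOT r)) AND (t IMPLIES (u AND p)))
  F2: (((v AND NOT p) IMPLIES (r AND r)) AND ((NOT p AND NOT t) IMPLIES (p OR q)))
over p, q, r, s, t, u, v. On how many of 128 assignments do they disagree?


F1 = ((NOT u AND (r XOR NOT r)) AND (t IMPLIES (u AND p)))
F2 = (((v AND NOT p) IMPLIES (r AND r)) AND ((NOT p AND NOT t) IMPLIES (p OR q)))
Evaluate both on each of 128 rows (bits = p,q,r,s,t,u,v):
  row 0 [0000000]: F1=1 F2=0 (differ) -> 1
  row 1 [0000001]: F1=1 F2=0 (differ) -> 1
  row 2 [0000010]: F1=0 F2=0 -> 0
  row 3 [0000011]: F1=0 F2=0 -> 0
  row 4 [0000100]: F1=0 F2=1 (differ) -> 1
  (every remaining row is evaluated the same way; all 128 results are listed next)
Full result column, 8 rows per line (p,q,r,s fixed per line; t,u,v runs 000..111 left to right):
  rows 0-7 [p,q,r,s=0000]: 11001010  (ones: 4)
  rows 8-15 [p,q,r,s=0001]: 11001010  (ones: 4)
  rows 16-23 [p,q,r,s=0010]: 11001111  (ones: 6)
  rows 24-31 [p,q,r,s=0011]: 11001111  (ones: 6)
  rows 32-39 [p,q,r,s=0100]: 01101010  (ones: 4)
  rows 40-47 [p,q,r,s=0101]: 01101010  (ones: 4)
  rows 48-55 [p,q,r,s=0110]: 00111111  (ones: 6)
  rows 56-63 [p,q,r,s=0111]: 00111111  (ones: 6)
  rows 64-71 [p,q,r,s=1000]: 00111111  (ones: 6)
  rows 72-79 [p,q,r,s=1001]: 00111111  (ones: 6)
  rows 80-87 [p,q,r,s=1010]: 00111111  (ones: 6)
  rows 88-95 [p,q,r,s=1011]: 00111111  (ones: 6)
  rows 96-103 [p,q,r,s=1100]: 00111111  (ones: 6)
  rows 104-111 [p,q,r,s=1101]: 00111111  (ones: 6)
  rows 112-119 [p,q,r,s=1110]: 00111111  (ones: 6)
  rows 120-127 [p,q,r,s=1111]: 00111111  (ones: 6)
Disagreements = 4+4+6+6+4+4+6+6+6+6+6+6+6+6+6+6 = 88

88


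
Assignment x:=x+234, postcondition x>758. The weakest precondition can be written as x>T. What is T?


Formula: wp(x:=E, P) = P[E/x] (substitute E for x in postcondition)
Step 1: Postcondition: x>758
Step 2: Substitute x+234 for x: x+234>758
Step 3: Solve for x: x > 758-234 = 524

524


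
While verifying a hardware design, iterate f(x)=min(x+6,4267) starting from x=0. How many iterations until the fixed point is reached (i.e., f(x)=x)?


Step 1: x=0, cap=4267, increment=6
Step 2: x grows by 6 each step until capped at 4267; fixed point is x=4267
Step 3: iterations = ceil(4267/6) = 712

712


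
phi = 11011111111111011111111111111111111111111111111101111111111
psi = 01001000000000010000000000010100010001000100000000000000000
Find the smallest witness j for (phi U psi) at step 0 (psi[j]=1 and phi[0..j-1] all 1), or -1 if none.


(phi U psi) at 0: need smallest j with psi[j]=1 and phi[i]=1 for all i in [0,j).
Scan from step 0:
  step 0: phi=1, psi=0 -> continue
  step 1: psi=1 and phi held for [0,1) -> witness found
Witness step = 1

1


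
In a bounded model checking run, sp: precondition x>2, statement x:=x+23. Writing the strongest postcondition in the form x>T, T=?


Formula: sp(P, x:=E) = exists old_x. (x = E[old_x/x]) AND P[old_x/x] (old_x is the value of x before the assignment; eliminate old_x by solving x = E[old_x/x] for old_x)
Step 1: Precondition P: x>2, i.e. old_x > 2
Step 2: Assignment gives x = old_x + 23, so old_x = x - 23
Step 3: Substitute into P: x - 23 > 2
Step 4: Simplify: x > 2+23 = 25

25


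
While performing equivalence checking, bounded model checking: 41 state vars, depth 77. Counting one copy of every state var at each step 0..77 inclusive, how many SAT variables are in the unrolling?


BMC unrolls to depth k, creating one copy of each state var for steps 0..k.
Step count = 77 + 1 = 78 (steps 0 through 77)
Vars per step = 41
Total = 41 * 78 = 3198

3198


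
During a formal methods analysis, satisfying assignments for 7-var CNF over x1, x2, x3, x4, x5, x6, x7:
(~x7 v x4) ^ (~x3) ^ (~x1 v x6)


CNF with 3 clauses over 7 vars (128 assignments).
An assignment satisfies CNF iff every clause has >=1 true literal.
Check each row (bits = x1,x2,x3,x4,x5,x6,x7; clause T/F shown):
  row 0 [0000000]: clauses=TTT -> 1
  row 1 [0000001]: clauses=FTT -> 0
  row 2 [0000010]: clauses=TTT -> 1
  row 3 [0000011]: clauses=FTT -> 0
  row 4 [0000100]: clauses=TTT -> 1
  (every remaining row is evaluated the same way; all 128 results are listed next)
Full result column, 8 rows per line (x1,x2,x3,x4 fixed per line; x5,x6,x7 runs 000..111 left to right):
  rows 0-7 [x1,x2,x3,x4=0000]: 10101010  (ones: 4)
  rows 8-15 [x1,x2,x3,x4=0001]: 11111111  (ones: 8)
  rows 16-23 [x1,x2,x3,x4=0010]: 00000000  (ones: 0)
  rows 24-31 [x1,x2,x3,x4=0011]: 00000000  (ones: 0)
  rows 32-39 [x1,x2,x3,x4=0100]: 10101010  (ones: 4)
  rows 40-47 [x1,x2,x3,x4=0101]: 11111111  (ones: 8)
  rows 48-55 [x1,x2,x3,x4=0110]: 00000000  (ones: 0)
  rows 56-63 [x1,x2,x3,x4=0111]: 00000000  (ones: 0)
  rows 64-71 [x1,x2,x3,x4=1000]: 00100010  (ones: 2)
  rows 72-79 [x1,x2,x3,x4=1001]: 00110011  (ones: 4)
  rows 80-87 [x1,x2,x3,x4=1010]: 00000000  (ones: 0)
  rows 88-95 [x1,x2,x3,x4=1011]: 00000000  (ones: 0)
  rows 96-103 [x1,x2,x3,x4=1100]: 00100010  (ones: 2)
  rows 104-111 [x1,x2,x3,x4=1101]: 00110011  (ones: 4)
  rows 112-119 [x1,x2,x3,x4=1110]: 00000000  (ones: 0)
  rows 120-127 [x1,x2,x3,x4=1111]: 00000000  (ones: 0)
Satisfying assignments = 4+8+0+0+4+8+0+0+2+4+0+0+2+4+0+0 = 36

36


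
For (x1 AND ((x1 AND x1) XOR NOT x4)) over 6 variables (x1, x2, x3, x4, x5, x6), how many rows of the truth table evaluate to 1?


Formula: (x1 AND ((x1 AND x1) XOR NOT x4)) over 6 vars (64 rows)
Evaluate each row (x1, x2, x3, x4, x5, x6 as bits, MSB first):
  row 0 [000000]: (0 AND ((0 AND 0) XOR NOT 0)) -> 0
  row 1 [000001]: (0 AND ((0 AND 0) XOR NOT 0)) -> 0
  row 2 [000010]: (0 AND ((0 AND 0) XOR NOT 0)) -> 0
  row 3 [000011]: (0 AND ((0 AND 0) XOR NOT 0)) -> 0
  row 4 [000100]: (0 AND ((0 AND 0) XOR NOT 1)) -> 0
  (every remaining row is evaluated the same way; all 64 results are listed next)
Full result column, 8 rows per line (x1,x2,x3 fixed per line; x4,x5,x6 runs 000..111 left to right):
  rows 0-7 [x1,x2,x3=000]: 00000000  (ones: 0)
  rows 8-15 [x1,x2,x3=001]: 00000000  (ones: 0)
  rows 16-23 [x1,x2,x3=010]: 00000000  (ones: 0)
  rows 24-31 [x1,x2,x3=011]: 00000000  (ones: 0)
  rows 32-39 [x1,x2,x3=100]: 00001111  (ones: 4)
  rows 40-47 [x1,x2,x3=101]: 00001111  (ones: 4)
  rows 48-55 [x1,x2,x3=110]: 00001111  (ones: 4)
  rows 56-63 [x1,x2,x3=111]: 00001111  (ones: 4)
Count of 1-rows = 0+0+0+0+4+4+4+4 = 16

16
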